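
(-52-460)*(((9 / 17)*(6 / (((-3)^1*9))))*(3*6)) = 18432 / 17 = 1084.24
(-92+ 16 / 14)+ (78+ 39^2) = 10557 / 7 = 1508.14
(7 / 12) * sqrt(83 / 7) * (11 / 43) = 0.51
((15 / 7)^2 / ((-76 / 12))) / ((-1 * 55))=0.01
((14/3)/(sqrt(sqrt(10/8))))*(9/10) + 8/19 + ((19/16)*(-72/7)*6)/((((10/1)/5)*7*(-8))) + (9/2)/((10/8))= 8.65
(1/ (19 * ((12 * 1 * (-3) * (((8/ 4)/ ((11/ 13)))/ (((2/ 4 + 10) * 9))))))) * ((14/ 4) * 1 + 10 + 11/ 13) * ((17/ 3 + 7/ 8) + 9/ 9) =-5198501/ 822016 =-6.32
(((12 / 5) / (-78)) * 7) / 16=-7 / 520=-0.01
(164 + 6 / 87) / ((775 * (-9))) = -0.02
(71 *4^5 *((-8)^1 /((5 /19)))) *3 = -33153024 /5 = -6630604.80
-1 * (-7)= 7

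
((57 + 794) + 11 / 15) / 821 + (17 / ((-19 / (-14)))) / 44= 6805853 / 5147670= 1.32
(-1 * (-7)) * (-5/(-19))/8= 35/152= 0.23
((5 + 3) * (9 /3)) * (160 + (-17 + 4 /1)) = 3528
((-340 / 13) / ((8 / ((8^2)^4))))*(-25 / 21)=17825792000 / 273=65295941.39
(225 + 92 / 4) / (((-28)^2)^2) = 0.00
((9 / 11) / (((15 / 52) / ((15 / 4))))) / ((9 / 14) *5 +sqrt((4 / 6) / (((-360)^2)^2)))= 464266857600000 / 140300423999461 - 371498400 *sqrt(6) / 140300423999461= 3.31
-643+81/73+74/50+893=460976/1825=252.59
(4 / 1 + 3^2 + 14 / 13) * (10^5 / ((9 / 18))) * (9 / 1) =329400000 / 13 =25338461.54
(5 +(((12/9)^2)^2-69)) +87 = 2119/81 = 26.16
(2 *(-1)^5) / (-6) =0.33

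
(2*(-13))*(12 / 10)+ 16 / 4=-136 / 5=-27.20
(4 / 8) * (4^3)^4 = 8388608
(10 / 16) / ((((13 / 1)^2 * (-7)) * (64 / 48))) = -15 / 37856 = -0.00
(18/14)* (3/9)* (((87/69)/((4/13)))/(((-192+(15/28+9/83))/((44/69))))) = -1376804/235252119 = -0.01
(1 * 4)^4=256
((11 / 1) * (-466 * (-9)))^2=2128345956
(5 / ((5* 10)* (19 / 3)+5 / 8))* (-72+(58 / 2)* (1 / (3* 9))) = -15320 / 13707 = -1.12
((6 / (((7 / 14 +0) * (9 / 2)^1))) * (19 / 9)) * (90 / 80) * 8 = 152 / 3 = 50.67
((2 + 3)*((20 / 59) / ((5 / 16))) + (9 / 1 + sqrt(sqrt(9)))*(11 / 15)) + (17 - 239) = -61943 / 295 + 11*sqrt(3) / 15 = -208.71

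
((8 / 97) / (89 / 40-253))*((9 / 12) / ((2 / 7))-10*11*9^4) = 230946360 / 973007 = 237.35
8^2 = 64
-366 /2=-183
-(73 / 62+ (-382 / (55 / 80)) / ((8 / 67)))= 3172853 / 682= 4652.28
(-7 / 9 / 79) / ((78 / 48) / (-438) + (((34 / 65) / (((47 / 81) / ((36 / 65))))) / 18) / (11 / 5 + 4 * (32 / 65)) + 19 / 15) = -6768951280 / 872897264103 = -0.01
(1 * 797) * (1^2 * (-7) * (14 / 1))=-78106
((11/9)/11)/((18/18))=1/9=0.11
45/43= 1.05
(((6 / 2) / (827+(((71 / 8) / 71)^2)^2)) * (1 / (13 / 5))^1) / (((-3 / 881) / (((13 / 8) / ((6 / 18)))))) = -2.00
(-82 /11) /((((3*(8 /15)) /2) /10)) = -93.18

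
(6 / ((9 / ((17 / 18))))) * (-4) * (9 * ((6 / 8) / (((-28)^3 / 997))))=0.77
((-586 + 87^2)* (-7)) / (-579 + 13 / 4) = 27932 / 329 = 84.90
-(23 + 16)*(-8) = 312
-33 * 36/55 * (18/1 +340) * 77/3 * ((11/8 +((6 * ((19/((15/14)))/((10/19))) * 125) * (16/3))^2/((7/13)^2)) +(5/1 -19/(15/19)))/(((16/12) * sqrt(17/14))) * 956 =-222876344855422060341 * sqrt(238)/425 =-8090279491110928009.82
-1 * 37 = -37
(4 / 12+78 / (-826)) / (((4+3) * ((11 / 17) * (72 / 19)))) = 11951 / 858627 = 0.01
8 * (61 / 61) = 8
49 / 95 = 0.52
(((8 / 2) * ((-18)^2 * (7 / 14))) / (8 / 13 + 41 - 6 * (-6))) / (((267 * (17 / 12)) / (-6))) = -0.13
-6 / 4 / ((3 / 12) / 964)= -5784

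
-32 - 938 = -970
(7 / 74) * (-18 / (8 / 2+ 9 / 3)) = -9 / 37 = -0.24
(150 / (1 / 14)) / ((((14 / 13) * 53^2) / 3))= 5850 / 2809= 2.08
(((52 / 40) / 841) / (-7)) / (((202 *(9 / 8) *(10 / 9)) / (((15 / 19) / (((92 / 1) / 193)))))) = -7527 / 5196690380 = -0.00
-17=-17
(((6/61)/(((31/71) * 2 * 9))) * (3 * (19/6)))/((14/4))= 1349/39711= 0.03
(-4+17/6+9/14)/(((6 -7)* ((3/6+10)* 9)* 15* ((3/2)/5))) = 44/35721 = 0.00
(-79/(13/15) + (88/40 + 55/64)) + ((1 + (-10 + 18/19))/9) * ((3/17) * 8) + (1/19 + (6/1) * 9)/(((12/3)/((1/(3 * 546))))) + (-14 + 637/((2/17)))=5311.15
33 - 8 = 25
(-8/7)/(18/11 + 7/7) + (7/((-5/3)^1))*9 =-38807/1015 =-38.23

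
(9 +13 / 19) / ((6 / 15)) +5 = 555 / 19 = 29.21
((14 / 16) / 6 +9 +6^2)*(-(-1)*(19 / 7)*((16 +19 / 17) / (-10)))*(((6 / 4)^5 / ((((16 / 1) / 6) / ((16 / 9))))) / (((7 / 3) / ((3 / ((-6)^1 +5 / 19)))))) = 237.99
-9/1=-9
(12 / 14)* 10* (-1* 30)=-1800 / 7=-257.14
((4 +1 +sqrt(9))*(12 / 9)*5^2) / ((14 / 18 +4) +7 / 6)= 4800 / 107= 44.86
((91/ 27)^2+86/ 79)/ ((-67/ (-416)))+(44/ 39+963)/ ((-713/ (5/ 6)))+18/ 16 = 22113636919853/ 286122684744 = 77.29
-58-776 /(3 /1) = -950 /3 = -316.67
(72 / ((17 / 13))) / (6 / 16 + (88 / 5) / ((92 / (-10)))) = -172224 / 4811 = -35.80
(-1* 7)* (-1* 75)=525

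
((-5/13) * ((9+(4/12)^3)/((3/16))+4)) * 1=-21140/1053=-20.08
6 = 6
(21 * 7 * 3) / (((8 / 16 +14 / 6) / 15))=39690 / 17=2334.71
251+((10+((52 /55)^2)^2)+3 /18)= 14382899071 /54903750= 261.97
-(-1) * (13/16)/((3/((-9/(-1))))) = 39/16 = 2.44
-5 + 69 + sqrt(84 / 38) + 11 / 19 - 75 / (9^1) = sqrt(798) / 19 + 3206 / 57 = 57.73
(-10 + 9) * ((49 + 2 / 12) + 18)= -403 / 6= -67.17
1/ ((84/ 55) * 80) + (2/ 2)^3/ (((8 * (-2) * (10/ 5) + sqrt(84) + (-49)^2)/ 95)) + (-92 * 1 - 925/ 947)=-663776256078563/ 7142872019136 - 190 * sqrt(21)/ 5612077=-92.93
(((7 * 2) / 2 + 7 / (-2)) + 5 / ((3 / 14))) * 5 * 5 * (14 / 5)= 5635 / 3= 1878.33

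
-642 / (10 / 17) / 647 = -5457 / 3235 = -1.69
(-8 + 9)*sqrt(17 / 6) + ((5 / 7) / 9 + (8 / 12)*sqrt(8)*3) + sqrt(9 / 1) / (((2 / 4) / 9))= sqrt(102) / 6 + 4*sqrt(2) + 3407 / 63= 61.42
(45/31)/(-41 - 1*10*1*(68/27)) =-1215/55397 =-0.02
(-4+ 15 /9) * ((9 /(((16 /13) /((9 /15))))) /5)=-819 /400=-2.05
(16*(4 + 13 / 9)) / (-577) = -784 / 5193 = -0.15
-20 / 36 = -5 / 9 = -0.56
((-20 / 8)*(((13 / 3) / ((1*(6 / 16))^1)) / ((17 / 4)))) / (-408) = 130 / 7803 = 0.02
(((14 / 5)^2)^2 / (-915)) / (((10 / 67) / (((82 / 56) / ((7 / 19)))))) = -5114914 / 2859375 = -1.79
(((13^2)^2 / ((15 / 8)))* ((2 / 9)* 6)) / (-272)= -57122 / 765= -74.67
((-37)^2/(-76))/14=-1369/1064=-1.29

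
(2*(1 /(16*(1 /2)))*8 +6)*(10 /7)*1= 80 /7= 11.43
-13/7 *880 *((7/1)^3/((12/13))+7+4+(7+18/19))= -638238.75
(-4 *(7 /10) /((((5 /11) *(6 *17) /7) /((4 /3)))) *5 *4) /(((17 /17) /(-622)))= 7011.93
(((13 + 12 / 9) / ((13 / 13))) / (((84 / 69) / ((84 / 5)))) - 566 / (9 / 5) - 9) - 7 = -5969 / 45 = -132.64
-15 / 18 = -5 / 6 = -0.83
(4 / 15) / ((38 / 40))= 16 / 57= 0.28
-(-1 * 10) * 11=110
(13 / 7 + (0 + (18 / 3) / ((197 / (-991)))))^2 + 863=3166877904 / 1901641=1665.34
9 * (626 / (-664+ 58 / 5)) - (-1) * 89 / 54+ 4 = -263135 / 88074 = -2.99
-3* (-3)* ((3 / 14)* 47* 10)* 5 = 31725 / 7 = 4532.14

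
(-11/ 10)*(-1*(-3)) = -33/ 10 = -3.30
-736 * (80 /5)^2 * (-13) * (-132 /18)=-53886976 /3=-17962325.33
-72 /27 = -8 /3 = -2.67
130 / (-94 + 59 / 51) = -1326 / 947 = -1.40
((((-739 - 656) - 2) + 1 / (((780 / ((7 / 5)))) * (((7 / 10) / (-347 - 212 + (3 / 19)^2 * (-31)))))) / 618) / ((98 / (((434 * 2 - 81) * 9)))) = -38737263049 / 236855710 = -163.55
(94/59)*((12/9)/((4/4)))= 376/177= 2.12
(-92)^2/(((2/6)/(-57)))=-1447344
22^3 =10648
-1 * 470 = -470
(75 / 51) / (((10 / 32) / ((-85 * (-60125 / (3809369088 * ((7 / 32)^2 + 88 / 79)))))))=1899950000 / 349624936521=0.01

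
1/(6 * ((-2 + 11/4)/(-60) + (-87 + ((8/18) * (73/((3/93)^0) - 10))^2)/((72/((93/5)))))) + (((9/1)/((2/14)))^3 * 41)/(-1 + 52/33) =14618868581461/821009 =17805978.47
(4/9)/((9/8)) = 32/81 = 0.40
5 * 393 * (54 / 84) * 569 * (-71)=-714456315 / 14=-51032593.93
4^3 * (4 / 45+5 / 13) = 17728 / 585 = 30.30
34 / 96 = 17 / 48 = 0.35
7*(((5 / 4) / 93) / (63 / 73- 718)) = -2555 / 19474572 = -0.00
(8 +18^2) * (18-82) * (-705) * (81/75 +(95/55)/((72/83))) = 7590909088/165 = 46005509.62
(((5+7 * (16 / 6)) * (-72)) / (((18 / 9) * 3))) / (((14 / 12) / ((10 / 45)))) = -1136 / 21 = -54.10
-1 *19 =-19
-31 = -31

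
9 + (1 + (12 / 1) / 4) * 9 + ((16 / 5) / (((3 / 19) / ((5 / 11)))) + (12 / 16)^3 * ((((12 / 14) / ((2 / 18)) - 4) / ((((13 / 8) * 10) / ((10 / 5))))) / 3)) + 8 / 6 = 85639 / 1540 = 55.61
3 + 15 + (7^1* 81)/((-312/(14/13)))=10845/676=16.04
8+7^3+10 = 361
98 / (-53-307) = -49 / 180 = -0.27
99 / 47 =2.11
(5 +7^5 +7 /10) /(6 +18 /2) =168127 /150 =1120.85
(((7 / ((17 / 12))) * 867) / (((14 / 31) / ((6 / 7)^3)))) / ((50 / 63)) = 9220392 / 1225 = 7526.85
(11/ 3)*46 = 506/ 3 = 168.67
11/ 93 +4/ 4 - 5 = -361/ 93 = -3.88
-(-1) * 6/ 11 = 6/ 11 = 0.55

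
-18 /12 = -3 /2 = -1.50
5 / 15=1 / 3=0.33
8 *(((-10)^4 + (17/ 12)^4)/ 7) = 11433.17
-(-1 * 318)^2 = -101124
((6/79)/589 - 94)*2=-188.00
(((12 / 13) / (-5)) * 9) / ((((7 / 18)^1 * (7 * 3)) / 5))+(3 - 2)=-11 / 637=-0.02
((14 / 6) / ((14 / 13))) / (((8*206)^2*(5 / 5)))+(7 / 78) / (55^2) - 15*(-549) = 5277132533890553 / 640817548800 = 8235.00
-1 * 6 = -6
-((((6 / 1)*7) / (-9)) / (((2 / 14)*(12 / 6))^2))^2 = -117649 / 36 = -3268.03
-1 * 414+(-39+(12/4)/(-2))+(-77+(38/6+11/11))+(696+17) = 1133/6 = 188.83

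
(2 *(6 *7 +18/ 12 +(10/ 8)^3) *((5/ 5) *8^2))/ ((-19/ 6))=-34908/ 19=-1837.26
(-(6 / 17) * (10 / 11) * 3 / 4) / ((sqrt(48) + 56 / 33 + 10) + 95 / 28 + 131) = -510250860 / 309068651657 + 13970880 * sqrt(3) / 309068651657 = -0.00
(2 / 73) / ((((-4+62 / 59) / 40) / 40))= -94400 / 6351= -14.86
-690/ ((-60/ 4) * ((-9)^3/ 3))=-46/ 243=-0.19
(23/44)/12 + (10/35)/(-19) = 2003/70224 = 0.03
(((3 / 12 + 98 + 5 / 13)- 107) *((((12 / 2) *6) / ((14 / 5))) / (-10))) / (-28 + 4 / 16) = -0.39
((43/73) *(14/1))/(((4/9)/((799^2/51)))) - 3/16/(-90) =8138486233/35040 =232262.73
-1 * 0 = 0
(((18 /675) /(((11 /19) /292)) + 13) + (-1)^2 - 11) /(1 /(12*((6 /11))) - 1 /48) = 651408 /5225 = 124.67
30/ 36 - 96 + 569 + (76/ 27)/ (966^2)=473.83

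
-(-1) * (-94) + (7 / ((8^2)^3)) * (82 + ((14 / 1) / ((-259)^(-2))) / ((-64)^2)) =-50461403207 / 536870912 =-93.99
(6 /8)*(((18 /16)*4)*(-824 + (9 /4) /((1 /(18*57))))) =80163 /16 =5010.19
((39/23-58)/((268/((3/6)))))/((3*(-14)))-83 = -6139159/73968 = -83.00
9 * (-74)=-666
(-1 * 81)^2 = 6561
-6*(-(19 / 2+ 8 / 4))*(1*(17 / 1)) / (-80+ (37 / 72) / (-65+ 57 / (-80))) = -55498149 / 3785410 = -14.66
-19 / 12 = -1.58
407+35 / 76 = 30967 / 76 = 407.46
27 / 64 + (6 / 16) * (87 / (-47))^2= 241299 / 141376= 1.71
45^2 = 2025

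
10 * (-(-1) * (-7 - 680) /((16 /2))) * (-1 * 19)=65265 /4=16316.25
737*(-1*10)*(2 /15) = -2948 /3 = -982.67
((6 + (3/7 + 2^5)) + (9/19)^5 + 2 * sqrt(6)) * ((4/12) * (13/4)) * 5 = 65 * sqrt(6)/6 + 21660729155/103996158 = 234.82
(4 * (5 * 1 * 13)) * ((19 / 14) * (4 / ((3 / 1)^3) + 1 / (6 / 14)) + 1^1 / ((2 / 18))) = 607750 / 189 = 3215.61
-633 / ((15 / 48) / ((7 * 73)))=-5175408 / 5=-1035081.60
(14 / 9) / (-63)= -2 / 81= -0.02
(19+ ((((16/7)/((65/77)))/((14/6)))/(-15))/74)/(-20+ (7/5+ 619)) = 1599237/50538670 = 0.03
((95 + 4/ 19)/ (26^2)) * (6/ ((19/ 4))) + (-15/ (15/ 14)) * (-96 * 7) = 573983526/ 61009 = 9408.18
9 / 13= 0.69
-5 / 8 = -0.62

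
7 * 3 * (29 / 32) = 609 / 32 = 19.03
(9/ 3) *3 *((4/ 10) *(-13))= -234/ 5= -46.80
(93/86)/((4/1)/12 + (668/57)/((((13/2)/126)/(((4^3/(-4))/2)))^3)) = -375687/15183951220810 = -0.00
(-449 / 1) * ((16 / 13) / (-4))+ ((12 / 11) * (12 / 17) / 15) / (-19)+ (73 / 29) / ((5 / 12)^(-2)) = 133658074241 / 964426320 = 138.59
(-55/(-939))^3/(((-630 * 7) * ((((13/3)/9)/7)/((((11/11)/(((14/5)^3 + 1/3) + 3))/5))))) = -75625/14432212711644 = -0.00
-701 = -701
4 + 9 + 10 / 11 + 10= 263 / 11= 23.91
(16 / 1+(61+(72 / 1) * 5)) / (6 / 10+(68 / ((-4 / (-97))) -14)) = 2185 / 8178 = 0.27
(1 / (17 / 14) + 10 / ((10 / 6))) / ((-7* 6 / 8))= -464 / 357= -1.30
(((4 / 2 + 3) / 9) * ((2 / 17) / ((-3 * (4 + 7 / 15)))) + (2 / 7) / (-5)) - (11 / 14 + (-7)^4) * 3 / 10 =-1034158633 / 1435140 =-720.60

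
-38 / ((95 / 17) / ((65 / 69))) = -442 / 69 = -6.41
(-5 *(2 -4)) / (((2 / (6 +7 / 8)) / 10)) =1375 / 4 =343.75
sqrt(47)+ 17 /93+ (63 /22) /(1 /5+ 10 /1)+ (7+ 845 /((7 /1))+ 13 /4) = sqrt(47)+ 63998519 /486948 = 138.28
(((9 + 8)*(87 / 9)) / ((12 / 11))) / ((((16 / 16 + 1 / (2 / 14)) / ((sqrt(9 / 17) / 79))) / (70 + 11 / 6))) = 137489*sqrt(17) / 45504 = 12.46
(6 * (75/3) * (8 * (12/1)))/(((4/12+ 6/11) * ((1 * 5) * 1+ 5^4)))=5280/203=26.01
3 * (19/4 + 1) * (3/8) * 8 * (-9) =-1863/4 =-465.75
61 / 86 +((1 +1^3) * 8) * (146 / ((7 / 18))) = 3616555 / 602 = 6007.57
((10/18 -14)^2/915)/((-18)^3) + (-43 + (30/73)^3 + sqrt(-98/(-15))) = -7218707618072977/168148194577560 + 7 * sqrt(30)/15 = -40.37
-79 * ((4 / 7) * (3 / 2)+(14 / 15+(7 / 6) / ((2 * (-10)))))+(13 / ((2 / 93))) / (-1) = -41515 / 56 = -741.34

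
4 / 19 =0.21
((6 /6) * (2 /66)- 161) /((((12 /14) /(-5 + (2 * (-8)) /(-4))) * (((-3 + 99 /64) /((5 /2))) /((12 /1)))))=-11898880 /3069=-3877.12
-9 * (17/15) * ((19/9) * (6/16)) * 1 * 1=-323/40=-8.08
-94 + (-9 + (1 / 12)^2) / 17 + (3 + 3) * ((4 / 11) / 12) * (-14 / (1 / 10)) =-3230917 / 26928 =-119.98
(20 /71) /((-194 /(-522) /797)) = 4160340 /6887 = 604.09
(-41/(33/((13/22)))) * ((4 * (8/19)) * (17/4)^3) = -2618629/27588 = -94.92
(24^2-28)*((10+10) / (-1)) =-10960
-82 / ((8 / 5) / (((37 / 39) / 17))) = -7585 / 2652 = -2.86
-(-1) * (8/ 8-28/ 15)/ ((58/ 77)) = -1001/ 870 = -1.15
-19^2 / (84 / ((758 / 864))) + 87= 3020237 / 36288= 83.23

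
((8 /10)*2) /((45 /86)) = 688 /225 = 3.06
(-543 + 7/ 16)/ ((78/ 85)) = -737885/ 1248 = -591.25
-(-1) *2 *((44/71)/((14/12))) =528/497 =1.06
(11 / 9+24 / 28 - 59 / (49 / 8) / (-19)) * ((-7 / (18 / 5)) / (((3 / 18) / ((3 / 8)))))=-108355 / 9576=-11.32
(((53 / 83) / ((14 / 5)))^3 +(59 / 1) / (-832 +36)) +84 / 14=1853927140769 / 312227722072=5.94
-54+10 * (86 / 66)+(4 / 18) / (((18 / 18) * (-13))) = -40.99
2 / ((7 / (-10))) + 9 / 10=-137 / 70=-1.96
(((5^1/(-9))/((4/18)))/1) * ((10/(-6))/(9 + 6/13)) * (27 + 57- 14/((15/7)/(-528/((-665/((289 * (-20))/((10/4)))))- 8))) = 112349146/21033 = 5341.57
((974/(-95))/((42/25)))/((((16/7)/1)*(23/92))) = -2435/228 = -10.68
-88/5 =-17.60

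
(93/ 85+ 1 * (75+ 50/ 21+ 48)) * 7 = 225758/ 255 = 885.33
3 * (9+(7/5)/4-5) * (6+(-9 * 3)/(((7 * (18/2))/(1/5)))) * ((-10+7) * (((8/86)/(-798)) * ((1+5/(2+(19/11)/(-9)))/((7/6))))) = 109242594/1254033725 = 0.09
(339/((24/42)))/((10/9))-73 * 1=18437/40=460.92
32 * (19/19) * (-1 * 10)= -320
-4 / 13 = -0.31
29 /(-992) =-29 /992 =-0.03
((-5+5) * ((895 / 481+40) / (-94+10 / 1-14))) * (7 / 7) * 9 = 0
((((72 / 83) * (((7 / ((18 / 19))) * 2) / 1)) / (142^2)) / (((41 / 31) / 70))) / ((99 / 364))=210108080 / 1698297777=0.12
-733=-733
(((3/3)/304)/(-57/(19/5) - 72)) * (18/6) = -1/8816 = -0.00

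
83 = 83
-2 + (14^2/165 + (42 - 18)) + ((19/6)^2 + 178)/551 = 25669807/1090980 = 23.53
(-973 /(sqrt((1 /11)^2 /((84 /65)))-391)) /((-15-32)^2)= 0.00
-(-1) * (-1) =-1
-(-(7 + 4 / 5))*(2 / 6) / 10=13 / 50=0.26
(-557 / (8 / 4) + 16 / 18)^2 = 24970009 / 324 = 77067.93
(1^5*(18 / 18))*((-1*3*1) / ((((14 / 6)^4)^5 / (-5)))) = 52301766015 / 79792266297612001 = 0.00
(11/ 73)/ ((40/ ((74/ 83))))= 407/ 121180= 0.00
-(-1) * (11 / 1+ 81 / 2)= 103 / 2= 51.50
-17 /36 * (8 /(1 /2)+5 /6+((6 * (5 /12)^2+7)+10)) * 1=-527 /32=-16.47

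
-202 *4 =-808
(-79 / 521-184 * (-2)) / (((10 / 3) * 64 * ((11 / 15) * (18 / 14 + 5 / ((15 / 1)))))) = 36221661 / 24941312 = 1.45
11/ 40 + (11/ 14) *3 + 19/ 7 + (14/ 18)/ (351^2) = 1659889033/ 310466520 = 5.35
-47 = -47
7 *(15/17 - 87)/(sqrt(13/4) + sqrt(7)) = -20496/(17 *sqrt(13) + 34 *sqrt(7)) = -135.51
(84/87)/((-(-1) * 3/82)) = 26.39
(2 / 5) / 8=1 / 20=0.05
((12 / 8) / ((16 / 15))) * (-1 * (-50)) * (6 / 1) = 3375 / 8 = 421.88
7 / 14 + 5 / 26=0.69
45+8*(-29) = -187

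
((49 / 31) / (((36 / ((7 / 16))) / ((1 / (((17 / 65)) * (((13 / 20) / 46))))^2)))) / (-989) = -4930625 / 3467133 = -1.42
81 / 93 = 0.87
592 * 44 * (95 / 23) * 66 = 163320960 / 23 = 7100911.30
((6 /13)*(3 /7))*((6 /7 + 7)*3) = 2970 /637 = 4.66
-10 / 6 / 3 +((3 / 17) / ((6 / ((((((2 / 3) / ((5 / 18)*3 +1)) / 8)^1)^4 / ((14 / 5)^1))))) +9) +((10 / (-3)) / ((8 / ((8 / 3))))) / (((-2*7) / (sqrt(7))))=5*sqrt(7) / 63 +8474445101 / 1003552704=8.65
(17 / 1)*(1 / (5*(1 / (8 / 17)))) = 8 / 5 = 1.60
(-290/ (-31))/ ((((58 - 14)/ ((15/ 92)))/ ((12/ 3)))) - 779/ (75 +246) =-11521219/ 5035206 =-2.29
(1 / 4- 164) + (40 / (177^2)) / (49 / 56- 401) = -65686105775 / 401136516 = -163.75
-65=-65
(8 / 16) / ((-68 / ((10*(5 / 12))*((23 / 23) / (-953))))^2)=0.00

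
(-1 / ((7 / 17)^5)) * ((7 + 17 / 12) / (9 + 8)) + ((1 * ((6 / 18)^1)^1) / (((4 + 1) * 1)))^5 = -2135266498397 / 51051262500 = -41.83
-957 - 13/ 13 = -958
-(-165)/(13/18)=228.46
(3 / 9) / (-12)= -1 / 36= -0.03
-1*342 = -342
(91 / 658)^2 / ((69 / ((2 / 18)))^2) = 169 / 3407523876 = 0.00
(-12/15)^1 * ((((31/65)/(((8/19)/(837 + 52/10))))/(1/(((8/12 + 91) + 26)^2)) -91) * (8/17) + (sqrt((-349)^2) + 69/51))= -1236321511244/248625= -4972635.54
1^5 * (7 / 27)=7 / 27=0.26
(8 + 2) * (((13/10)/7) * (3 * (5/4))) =6.96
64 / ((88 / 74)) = 592 / 11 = 53.82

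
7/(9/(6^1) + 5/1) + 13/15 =379/195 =1.94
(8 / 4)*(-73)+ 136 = -10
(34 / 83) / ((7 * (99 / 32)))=1088 / 57519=0.02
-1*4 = -4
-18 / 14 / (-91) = 9 / 637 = 0.01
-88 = -88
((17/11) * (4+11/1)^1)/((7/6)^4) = 330480/26411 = 12.51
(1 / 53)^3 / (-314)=-1 / 46747378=-0.00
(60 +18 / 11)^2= 459684 / 121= 3799.04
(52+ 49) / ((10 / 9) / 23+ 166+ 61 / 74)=0.61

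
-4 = -4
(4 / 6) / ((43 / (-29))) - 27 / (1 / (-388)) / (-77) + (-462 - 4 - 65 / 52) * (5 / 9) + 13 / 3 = -15565073 / 39732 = -391.75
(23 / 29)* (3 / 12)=23 / 116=0.20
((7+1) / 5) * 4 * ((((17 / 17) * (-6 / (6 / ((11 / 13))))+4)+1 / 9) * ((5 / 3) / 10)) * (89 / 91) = 543968 / 159705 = 3.41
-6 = -6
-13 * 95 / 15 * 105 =-8645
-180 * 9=-1620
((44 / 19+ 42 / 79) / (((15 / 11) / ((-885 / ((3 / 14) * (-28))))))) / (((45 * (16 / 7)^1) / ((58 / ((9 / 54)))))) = 281543339 / 270180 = 1042.06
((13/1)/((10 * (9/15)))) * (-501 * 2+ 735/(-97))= -424359/194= -2187.42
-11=-11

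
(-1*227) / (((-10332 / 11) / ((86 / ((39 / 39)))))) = 107371 / 5166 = 20.78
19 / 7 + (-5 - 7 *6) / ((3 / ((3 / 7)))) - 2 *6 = -16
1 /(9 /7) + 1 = 16 /9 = 1.78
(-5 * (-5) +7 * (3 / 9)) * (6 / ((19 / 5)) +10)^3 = 873136000 / 20577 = 42432.62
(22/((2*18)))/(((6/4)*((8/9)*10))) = 11/240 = 0.05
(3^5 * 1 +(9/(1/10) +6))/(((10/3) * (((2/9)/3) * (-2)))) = -27459/40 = -686.48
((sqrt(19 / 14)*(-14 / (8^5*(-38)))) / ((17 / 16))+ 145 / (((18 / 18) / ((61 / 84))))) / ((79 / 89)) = 89*sqrt(266) / 104517632+ 787205 / 6636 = 118.63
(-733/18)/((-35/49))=5131/90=57.01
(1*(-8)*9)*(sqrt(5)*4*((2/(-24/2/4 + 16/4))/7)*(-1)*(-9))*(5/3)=-8640*sqrt(5)/7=-2759.95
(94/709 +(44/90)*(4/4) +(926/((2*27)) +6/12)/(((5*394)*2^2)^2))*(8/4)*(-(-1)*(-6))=-1477449991517/198112183200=-7.46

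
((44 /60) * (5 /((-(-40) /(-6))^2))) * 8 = 33 /50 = 0.66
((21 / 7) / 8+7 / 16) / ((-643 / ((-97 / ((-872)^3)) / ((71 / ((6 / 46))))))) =-3783 / 11139523015073792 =-0.00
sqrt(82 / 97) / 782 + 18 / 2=sqrt(7954) / 75854 + 9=9.00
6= 6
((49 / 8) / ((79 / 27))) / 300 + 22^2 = 30589241 / 63200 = 484.01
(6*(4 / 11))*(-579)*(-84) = 1167264 / 11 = 106114.91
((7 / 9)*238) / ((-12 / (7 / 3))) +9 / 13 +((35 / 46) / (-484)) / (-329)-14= -54323742851 / 1101867624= -49.30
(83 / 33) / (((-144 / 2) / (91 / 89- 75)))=68309 / 26433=2.58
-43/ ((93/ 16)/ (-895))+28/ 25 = 15396604/ 2325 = 6622.20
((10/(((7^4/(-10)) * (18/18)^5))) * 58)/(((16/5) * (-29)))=125/4802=0.03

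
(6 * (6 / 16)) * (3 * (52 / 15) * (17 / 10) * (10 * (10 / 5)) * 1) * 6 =23868 / 5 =4773.60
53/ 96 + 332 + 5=337.55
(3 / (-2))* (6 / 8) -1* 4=-41 / 8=-5.12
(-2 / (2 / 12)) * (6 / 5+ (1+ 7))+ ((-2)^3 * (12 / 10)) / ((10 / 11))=-3024 / 25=-120.96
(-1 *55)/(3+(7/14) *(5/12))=-120/7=-17.14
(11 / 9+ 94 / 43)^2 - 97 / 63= 10564150 / 1048383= 10.08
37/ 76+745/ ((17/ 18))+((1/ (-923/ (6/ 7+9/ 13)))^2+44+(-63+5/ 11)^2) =5233504995632479217/ 1102894753228268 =4745.24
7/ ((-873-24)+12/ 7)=-49/ 6267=-0.01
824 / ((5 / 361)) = 297464 / 5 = 59492.80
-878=-878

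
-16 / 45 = -0.36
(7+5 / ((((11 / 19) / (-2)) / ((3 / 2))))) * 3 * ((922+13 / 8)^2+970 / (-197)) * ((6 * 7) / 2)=-1016248813.87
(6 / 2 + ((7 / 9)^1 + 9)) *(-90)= -1150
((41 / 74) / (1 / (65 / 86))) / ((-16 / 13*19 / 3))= -103935 / 1934656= -0.05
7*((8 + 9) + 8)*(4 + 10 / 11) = 9450 / 11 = 859.09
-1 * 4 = -4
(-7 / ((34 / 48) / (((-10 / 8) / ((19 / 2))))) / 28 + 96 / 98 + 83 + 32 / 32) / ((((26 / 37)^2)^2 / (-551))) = -73140075727983 / 380661008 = -192139.66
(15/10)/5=3/10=0.30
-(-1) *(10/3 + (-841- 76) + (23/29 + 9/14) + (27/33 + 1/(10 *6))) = -40702939/44660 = -911.40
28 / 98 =2 / 7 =0.29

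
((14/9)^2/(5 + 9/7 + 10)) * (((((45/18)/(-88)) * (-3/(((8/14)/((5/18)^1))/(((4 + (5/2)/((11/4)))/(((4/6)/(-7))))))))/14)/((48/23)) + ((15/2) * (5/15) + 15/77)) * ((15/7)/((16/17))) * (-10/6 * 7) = -189414724625/18306072576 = -10.35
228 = 228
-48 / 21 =-16 / 7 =-2.29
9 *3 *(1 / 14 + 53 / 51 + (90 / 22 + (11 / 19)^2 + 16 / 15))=842516127 / 4725490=178.29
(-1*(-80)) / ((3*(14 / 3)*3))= 40 / 21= 1.90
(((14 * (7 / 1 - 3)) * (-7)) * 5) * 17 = -33320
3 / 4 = 0.75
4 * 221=884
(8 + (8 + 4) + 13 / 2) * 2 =53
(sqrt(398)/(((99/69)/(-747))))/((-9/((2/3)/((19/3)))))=121.48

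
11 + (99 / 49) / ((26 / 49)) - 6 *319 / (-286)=43 / 2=21.50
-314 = -314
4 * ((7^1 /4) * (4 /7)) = 4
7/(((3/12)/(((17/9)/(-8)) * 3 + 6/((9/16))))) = 1673/6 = 278.83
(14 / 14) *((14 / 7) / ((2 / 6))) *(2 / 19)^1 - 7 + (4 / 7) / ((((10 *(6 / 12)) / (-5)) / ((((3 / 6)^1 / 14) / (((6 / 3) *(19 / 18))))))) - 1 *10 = -15248 / 931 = -16.38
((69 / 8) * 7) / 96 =161 / 256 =0.63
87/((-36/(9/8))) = -87/32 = -2.72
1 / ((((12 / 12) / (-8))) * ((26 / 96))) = -384 / 13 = -29.54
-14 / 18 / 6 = -7 / 54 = -0.13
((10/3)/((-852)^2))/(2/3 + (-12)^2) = 5/157521168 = 0.00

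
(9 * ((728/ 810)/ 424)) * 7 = 637/ 4770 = 0.13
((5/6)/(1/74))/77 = 185/231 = 0.80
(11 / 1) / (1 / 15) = 165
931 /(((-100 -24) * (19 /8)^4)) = -50176 /212629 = -0.24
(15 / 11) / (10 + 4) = 15 / 154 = 0.10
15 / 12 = 5 / 4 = 1.25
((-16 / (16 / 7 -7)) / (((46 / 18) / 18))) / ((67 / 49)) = 296352 / 16951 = 17.48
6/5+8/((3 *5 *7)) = 134/105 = 1.28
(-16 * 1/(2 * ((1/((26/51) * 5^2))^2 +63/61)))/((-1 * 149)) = 206180000/3989647989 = 0.05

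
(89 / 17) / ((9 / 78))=2314 / 51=45.37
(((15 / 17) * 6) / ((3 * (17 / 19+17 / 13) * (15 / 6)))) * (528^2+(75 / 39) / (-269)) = 89350.75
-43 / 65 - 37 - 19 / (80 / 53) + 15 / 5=-49139 / 1040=-47.25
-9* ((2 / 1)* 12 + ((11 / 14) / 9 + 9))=-4169 / 14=-297.79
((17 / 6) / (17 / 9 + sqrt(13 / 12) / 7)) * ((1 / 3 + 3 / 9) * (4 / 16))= 14161 / 56293 - 357 * sqrt(39) / 112586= 0.23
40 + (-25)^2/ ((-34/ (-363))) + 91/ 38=2169006/ 323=6715.19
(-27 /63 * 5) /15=-1 /7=-0.14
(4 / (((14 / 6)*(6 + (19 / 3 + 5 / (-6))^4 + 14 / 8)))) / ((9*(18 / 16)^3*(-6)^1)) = -16384 / 678112155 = -0.00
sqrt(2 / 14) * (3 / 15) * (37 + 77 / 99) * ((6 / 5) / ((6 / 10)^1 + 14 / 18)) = 204 * sqrt(7) / 217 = 2.49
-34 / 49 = -0.69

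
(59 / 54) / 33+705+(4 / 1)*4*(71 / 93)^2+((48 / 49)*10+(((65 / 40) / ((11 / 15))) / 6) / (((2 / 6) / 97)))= 558271245739 / 671300784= 831.63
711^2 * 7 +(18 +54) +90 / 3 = 3538749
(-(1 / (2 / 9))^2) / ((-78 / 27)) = 729 / 104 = 7.01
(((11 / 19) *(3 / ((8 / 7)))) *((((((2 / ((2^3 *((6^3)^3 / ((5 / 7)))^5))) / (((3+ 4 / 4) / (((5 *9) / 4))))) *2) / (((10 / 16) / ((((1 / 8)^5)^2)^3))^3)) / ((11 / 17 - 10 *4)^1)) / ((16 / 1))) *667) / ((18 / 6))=-15591125 / 5349638711354230809222978053058247711601888116098711178936955280510980086661519467817402468840252103135802392962960581459968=-0.00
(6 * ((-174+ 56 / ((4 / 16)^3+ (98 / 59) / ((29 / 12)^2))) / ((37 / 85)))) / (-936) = -0.19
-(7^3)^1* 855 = -293265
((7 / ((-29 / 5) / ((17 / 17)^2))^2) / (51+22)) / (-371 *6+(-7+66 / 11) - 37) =-175 / 138993752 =-0.00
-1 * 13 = -13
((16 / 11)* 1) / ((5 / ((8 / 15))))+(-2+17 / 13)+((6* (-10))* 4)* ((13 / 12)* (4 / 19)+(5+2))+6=-352382809 / 203775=-1729.27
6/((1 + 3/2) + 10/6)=36/25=1.44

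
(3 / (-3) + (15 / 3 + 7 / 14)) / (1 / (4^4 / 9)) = 128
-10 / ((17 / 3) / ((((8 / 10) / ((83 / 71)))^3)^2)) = -3148192577642496 / 17368707335228125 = -0.18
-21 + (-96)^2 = 9195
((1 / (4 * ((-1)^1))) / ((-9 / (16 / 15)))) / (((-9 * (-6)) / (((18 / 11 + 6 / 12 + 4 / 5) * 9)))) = 0.01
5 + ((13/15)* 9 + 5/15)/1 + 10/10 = 212/15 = 14.13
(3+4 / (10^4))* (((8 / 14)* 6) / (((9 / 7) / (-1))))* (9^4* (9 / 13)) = -22714182 / 625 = -36342.69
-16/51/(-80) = 1/255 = 0.00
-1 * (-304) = 304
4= 4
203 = 203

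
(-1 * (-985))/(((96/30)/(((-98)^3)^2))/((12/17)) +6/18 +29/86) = 140699452655605200/95781707431651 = 1468.96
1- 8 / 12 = 1 / 3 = 0.33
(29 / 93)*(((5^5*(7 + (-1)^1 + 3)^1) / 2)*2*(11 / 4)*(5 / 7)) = 14953125 / 868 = 17227.10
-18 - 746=-764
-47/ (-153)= 47/ 153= 0.31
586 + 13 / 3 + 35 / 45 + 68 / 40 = 53353 / 90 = 592.81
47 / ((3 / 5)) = 235 / 3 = 78.33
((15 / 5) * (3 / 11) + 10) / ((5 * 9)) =119 / 495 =0.24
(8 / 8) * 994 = 994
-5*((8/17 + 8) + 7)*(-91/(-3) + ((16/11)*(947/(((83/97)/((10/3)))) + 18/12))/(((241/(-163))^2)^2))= -4672452164140082595/52358581149281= -89239.47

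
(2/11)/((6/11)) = 1/3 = 0.33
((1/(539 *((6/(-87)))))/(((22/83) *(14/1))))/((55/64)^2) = -1232384/125546575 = -0.01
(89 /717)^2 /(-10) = -7921 /5140890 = -0.00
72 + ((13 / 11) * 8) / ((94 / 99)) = 3852 / 47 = 81.96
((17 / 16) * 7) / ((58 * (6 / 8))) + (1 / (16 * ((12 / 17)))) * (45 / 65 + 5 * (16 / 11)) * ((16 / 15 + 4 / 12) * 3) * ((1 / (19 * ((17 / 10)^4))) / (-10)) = 11552534 / 68313531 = 0.17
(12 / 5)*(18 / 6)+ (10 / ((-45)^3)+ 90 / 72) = 615997 / 72900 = 8.45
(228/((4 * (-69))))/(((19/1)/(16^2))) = -256/23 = -11.13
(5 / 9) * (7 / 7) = 5 / 9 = 0.56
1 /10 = 0.10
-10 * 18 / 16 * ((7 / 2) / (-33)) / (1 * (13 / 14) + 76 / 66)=2205 / 3844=0.57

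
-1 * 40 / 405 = -8 / 81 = -0.10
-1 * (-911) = 911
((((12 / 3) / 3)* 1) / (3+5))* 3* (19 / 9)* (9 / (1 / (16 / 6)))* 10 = 760 / 3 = 253.33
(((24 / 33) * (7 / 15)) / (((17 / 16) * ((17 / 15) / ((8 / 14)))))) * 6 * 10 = 30720 / 3179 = 9.66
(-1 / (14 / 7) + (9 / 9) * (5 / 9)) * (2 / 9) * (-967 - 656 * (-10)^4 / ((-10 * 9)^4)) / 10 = -6345143 / 5314410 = -1.19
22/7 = 3.14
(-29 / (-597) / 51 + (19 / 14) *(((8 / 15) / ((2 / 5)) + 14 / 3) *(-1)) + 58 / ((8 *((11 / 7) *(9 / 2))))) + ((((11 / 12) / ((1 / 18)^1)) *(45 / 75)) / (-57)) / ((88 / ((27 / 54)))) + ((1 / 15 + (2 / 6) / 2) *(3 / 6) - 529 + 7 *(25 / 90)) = -761247780781 / 1425406752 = -534.06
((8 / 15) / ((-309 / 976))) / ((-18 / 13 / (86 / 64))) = 68198 / 41715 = 1.63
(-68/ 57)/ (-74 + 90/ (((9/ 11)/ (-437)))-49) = 68/ 2747001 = 0.00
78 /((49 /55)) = 4290 /49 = 87.55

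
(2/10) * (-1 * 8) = -8/5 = -1.60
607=607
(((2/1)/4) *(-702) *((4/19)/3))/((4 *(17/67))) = -7839/323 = -24.27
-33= -33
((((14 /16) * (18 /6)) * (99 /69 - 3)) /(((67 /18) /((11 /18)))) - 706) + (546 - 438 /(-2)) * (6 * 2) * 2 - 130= 54006889 /3082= 17523.33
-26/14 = -13/7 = -1.86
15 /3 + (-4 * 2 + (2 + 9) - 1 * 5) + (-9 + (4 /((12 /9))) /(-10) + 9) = 27 /10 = 2.70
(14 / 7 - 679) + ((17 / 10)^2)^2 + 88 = -5806479 / 10000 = -580.65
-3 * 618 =-1854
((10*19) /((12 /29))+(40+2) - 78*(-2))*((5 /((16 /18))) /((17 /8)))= 59145 /34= 1739.56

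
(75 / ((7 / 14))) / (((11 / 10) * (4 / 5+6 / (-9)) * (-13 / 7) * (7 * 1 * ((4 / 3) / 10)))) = -84375 / 143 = -590.03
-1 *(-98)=98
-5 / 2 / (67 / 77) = -385 / 134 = -2.87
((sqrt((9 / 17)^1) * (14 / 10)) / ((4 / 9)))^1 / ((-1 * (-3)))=63 * sqrt(17) / 340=0.76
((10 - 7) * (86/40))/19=0.34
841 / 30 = 28.03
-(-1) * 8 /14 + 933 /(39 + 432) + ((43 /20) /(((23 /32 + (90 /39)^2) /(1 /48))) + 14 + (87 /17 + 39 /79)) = 32089005911489 /1447338193770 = 22.17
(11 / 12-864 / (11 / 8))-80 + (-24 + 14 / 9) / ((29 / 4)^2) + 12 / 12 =-235414481 / 333036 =-706.87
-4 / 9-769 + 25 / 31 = -214450 / 279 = -768.64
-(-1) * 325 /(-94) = -325 /94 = -3.46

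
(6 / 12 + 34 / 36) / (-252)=-13 / 2268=-0.01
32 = 32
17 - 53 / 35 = 542 / 35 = 15.49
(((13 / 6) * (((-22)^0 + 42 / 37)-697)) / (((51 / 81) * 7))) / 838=-1504035 / 3689714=-0.41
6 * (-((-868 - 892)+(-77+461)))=8256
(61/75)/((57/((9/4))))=61/1900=0.03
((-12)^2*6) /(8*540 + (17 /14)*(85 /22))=266112 /1332005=0.20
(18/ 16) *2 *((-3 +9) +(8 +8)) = 99/ 2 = 49.50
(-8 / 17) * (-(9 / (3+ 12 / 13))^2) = 2.48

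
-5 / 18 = -0.28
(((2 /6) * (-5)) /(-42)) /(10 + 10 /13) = 0.00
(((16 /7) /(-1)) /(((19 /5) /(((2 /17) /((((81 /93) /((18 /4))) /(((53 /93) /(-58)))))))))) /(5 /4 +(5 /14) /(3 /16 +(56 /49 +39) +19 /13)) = 11466656 /4017084785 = 0.00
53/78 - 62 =-4783/78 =-61.32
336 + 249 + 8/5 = 2933/5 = 586.60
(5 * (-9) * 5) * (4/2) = -450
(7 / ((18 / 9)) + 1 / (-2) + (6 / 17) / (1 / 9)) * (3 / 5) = 63 / 17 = 3.71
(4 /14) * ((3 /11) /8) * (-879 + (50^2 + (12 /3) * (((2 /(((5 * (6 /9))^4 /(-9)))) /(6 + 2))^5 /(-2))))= 15.79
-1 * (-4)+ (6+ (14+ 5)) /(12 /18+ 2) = 107 /8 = 13.38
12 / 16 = 3 / 4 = 0.75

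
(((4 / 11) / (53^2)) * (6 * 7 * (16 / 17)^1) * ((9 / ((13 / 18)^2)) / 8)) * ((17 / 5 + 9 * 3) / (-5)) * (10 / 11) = -297851904 / 4882505485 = -0.06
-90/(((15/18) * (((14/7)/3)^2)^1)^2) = -6561/10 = -656.10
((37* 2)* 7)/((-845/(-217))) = 112406/845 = 133.02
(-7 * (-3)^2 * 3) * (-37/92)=6993/92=76.01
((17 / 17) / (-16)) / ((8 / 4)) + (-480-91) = -18273 / 32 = -571.03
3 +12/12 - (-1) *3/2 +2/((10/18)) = 91/10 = 9.10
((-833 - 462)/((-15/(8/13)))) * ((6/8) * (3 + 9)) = 6216/13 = 478.15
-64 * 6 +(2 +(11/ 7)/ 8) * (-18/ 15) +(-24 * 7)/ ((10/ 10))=-77649/ 140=-554.64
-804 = -804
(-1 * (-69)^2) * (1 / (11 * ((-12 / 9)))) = 324.61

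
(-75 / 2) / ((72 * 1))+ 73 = 3479 / 48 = 72.48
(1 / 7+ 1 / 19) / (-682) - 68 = -3084017 / 45353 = -68.00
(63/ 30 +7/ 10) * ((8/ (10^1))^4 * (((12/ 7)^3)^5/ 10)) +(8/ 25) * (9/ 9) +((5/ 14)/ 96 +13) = 784395287879053246811/ 2034669218547000000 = 385.51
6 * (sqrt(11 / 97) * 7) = 42 * sqrt(1067) / 97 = 14.14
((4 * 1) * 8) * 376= 12032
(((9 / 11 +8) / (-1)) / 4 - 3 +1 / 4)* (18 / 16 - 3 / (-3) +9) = -9701 / 176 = -55.12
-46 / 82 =-23 / 41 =-0.56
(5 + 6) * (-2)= -22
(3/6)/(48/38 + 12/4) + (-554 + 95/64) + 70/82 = -117227513/212544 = -551.54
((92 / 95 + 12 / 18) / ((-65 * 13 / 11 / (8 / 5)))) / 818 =-20504 / 492487125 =-0.00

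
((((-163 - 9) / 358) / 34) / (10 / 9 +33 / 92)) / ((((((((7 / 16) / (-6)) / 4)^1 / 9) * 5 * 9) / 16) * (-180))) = -6076416 / 648082925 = -0.01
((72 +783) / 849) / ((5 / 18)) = 1026 / 283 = 3.63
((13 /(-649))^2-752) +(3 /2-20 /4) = -636434373 /842402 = -755.50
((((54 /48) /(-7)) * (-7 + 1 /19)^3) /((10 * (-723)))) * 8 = -3449952 /57855665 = -0.06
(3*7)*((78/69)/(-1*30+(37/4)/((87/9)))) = -21112/25829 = -0.82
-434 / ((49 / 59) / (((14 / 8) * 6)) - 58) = 7.49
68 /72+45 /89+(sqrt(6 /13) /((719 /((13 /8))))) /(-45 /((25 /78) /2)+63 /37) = 2323 /1602 - 185*sqrt(78) /296993016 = 1.45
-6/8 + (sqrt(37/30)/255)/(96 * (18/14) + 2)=-3/4 + 7 * sqrt(1110)/6716700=-0.75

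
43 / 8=5.38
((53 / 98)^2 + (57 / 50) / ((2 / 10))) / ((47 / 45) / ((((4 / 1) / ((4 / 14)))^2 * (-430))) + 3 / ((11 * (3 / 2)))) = 12249900630 / 371649467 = 32.96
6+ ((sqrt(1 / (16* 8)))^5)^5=sqrt(2) / 309485009821345068724781056+ 6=6.00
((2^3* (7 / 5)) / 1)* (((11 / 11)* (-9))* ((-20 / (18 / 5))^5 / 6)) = 1750000000 / 19683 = 88909.21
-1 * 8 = -8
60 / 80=3 / 4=0.75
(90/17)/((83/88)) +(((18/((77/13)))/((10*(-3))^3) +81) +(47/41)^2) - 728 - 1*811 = -397526389949083/273953410500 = -1451.07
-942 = -942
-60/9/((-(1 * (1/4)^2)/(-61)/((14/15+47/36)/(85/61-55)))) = 11996504/44145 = 271.75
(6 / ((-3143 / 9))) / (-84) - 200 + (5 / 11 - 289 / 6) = -179847026 / 726033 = -247.71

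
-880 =-880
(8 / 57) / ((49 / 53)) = 424 / 2793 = 0.15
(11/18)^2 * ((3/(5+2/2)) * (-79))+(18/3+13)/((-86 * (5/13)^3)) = -64904357/3483000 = -18.63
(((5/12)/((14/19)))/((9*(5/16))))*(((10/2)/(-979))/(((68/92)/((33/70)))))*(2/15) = -874/10008495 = -0.00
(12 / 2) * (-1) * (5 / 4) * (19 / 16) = -285 / 32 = -8.91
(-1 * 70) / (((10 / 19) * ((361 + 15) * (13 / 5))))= -665 / 4888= -0.14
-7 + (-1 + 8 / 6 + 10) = 10 / 3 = 3.33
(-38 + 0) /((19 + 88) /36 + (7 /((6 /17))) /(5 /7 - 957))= -2289348 /177815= -12.87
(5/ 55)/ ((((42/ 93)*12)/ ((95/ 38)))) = 155/ 3696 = 0.04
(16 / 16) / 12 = 1 / 12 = 0.08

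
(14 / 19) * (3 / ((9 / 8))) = 112 / 57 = 1.96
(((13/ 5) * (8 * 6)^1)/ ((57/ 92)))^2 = 366186496/ 9025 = 40574.68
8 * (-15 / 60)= -2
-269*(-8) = 2152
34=34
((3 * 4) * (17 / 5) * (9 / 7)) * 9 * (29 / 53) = 479196 / 1855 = 258.33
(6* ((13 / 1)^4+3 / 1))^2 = 29372475456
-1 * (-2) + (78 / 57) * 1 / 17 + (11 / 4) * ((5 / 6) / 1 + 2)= 76529 / 7752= 9.87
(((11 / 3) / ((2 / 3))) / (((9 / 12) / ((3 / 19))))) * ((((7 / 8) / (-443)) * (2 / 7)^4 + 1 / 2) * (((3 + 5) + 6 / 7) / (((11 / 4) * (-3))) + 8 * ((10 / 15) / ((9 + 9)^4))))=-247222264195 / 397778018211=-0.62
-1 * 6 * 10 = -60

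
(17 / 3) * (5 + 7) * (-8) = -544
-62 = -62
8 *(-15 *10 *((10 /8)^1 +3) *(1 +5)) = -30600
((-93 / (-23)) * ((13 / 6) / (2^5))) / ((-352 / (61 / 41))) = -24583 / 21243904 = -0.00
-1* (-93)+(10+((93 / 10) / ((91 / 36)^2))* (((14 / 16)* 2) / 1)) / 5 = 2824691 / 29575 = 95.51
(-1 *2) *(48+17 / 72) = -3473 / 36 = -96.47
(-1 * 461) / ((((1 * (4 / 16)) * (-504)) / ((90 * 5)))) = 11525 / 7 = 1646.43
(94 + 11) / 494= 105 / 494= 0.21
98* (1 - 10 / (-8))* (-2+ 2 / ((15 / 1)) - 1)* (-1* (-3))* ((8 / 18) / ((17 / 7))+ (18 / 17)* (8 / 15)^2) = -1951082 / 2125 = -918.16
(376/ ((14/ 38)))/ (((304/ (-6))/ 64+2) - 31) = -171456/ 5005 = -34.26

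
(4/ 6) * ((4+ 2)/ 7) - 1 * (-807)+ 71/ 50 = 283147/ 350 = 808.99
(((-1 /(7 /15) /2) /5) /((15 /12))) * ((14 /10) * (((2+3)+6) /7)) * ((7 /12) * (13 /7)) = -0.41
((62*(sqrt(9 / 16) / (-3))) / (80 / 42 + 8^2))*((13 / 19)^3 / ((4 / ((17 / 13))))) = -1870323 / 75942848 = -0.02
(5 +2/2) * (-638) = -3828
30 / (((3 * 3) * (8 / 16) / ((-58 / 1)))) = -1160 / 3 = -386.67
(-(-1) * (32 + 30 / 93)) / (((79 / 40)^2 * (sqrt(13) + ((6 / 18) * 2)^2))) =-57715200 / 200629427 + 129859200 * sqrt(13) / 200629427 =2.05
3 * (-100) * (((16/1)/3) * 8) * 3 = -38400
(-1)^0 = 1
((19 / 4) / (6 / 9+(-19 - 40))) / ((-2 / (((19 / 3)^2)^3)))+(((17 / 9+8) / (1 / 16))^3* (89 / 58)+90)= 179974984002493 / 29597400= 6080770.07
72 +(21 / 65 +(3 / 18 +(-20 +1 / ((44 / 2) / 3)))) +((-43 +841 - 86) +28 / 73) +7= 120885134 / 156585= 772.01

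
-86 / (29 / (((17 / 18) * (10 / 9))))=-7310 / 2349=-3.11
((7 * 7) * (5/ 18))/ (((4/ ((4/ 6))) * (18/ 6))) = 0.76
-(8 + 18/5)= -58/5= -11.60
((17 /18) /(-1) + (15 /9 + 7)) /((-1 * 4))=-1.93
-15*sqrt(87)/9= -5*sqrt(87)/3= -15.55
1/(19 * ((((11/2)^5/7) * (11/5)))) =1120/33659659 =0.00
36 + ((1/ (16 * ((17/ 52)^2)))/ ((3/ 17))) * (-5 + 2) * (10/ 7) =2594/ 119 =21.80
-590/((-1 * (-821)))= -590/821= -0.72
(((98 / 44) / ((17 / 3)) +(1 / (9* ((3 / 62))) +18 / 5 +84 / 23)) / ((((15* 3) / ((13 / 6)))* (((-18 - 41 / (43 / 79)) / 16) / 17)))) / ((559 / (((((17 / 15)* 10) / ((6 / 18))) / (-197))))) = 1570091032 / 3645217478925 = 0.00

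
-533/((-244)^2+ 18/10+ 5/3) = -0.01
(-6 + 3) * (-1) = 3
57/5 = 11.40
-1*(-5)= 5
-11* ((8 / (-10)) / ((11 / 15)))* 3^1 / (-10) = -18 / 5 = -3.60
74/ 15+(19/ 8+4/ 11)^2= 1444271/ 116160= 12.43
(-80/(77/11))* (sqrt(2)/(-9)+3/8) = -30/7+80* sqrt(2)/63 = -2.49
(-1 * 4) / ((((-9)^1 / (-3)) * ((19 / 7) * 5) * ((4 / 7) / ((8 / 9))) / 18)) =-784 / 285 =-2.75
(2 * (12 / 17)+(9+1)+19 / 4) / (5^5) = 0.01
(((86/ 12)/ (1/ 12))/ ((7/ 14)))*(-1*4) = -688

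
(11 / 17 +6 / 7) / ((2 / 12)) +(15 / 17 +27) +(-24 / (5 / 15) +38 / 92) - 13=-260997 / 5474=-47.68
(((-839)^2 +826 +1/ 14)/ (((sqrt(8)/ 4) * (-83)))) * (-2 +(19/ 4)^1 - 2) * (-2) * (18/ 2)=3209571 * sqrt(2)/ 28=162107.82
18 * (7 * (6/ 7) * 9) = 972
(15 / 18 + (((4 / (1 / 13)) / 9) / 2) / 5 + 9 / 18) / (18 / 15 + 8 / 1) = 0.21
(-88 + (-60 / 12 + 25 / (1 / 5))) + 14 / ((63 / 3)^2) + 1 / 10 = 20243 / 630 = 32.13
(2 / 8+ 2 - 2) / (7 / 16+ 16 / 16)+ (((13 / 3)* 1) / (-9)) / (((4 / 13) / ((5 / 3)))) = -18139 / 7452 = -2.43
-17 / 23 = -0.74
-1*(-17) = 17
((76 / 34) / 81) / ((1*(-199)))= -38 / 274023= -0.00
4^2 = 16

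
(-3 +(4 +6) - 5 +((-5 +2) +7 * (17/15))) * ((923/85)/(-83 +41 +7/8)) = -767936/419475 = -1.83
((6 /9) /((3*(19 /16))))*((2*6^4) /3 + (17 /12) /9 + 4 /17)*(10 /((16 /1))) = 7935125 /78489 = 101.10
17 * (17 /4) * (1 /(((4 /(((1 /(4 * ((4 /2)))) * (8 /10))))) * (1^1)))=289 /160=1.81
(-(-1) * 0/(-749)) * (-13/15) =0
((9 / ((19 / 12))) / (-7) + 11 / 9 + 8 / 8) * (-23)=-38824 / 1197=-32.43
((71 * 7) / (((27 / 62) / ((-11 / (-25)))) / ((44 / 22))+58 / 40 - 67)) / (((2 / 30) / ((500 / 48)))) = -529615625 / 443676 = -1193.70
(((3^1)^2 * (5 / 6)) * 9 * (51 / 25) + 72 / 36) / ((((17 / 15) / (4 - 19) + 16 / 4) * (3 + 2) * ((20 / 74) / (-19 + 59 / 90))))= -85338539 / 176600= -483.23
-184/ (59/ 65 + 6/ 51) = -203320/ 1133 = -179.45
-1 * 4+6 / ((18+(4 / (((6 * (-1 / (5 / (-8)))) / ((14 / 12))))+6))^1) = -6620 / 1763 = -3.75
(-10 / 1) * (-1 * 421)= 4210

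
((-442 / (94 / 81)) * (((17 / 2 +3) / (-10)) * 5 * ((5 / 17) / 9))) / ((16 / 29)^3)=328153995 / 770048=426.15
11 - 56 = -45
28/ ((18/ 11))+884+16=917.11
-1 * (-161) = 161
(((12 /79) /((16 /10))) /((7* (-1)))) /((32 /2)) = -15 /17696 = -0.00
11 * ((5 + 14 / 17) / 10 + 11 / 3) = 23837 / 510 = 46.74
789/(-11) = -71.73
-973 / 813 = -1.20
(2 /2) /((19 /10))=10 /19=0.53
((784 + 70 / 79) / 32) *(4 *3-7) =155015 / 1264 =122.64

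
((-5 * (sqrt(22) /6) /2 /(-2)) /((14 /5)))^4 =47265625 /3186376704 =0.01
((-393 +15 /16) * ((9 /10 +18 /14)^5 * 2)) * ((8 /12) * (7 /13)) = -175311815361363 /12485200000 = -14041.57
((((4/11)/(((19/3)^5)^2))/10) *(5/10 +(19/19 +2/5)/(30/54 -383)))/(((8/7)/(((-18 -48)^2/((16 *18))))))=19419267483/8441252023740416800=0.00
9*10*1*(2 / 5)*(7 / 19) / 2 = 126 / 19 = 6.63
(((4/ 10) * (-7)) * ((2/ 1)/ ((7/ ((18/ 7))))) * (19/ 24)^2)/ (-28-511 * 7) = 361/ 1009400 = 0.00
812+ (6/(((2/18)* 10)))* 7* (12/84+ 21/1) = 1611.20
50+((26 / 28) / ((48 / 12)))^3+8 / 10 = 44617449 / 878080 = 50.81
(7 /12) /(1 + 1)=7 /24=0.29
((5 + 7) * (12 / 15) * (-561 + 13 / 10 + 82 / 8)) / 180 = -3663 / 125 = -29.30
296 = 296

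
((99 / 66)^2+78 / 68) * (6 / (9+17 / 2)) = 99 / 85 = 1.16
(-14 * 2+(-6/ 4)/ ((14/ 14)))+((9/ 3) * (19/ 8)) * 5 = 49/ 8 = 6.12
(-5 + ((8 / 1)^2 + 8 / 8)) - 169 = -109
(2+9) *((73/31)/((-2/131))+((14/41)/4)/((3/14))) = -12905321/7626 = -1692.28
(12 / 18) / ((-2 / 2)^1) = -2 / 3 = -0.67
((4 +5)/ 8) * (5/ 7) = 45/ 56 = 0.80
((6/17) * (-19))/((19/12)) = -4.24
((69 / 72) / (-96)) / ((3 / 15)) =-115 / 2304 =-0.05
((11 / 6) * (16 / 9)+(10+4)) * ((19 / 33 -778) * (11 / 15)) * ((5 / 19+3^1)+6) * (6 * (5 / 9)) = -4208240960 / 13851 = -303822.18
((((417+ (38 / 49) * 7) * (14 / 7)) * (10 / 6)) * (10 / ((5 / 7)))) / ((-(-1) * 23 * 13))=59140 / 897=65.93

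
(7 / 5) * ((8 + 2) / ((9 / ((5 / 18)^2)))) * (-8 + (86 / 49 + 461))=557075 / 10206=54.58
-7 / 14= -1 / 2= -0.50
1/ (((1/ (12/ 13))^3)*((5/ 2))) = 0.31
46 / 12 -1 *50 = -277 / 6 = -46.17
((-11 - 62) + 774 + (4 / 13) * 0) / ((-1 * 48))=-701 / 48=-14.60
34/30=1.13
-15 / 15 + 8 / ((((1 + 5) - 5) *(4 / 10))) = 19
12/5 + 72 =372/5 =74.40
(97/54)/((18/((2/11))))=97/5346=0.02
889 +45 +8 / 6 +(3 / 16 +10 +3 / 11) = 945.79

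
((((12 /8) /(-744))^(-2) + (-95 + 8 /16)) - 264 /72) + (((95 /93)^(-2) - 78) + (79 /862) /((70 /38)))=20081576737844 /81685275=245840.84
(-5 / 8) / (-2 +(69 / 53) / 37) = 0.32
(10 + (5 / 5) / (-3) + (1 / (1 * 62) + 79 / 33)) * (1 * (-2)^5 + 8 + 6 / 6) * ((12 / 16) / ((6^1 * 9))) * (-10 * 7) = 19890745 / 73656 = 270.05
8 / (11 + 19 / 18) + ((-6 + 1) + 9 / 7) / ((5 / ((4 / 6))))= 548 / 3255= 0.17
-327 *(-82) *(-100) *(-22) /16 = 3686925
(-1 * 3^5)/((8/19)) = -4617/8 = -577.12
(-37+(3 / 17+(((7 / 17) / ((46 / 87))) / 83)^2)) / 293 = -155129382727 / 1234347128948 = -0.13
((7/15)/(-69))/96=-7/99360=-0.00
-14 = -14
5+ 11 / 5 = 36 / 5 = 7.20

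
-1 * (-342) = 342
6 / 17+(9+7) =278 / 17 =16.35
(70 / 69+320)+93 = 28567 / 69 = 414.01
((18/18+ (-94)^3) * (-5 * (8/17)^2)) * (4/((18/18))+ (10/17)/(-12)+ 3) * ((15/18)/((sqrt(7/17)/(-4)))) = -104690372800 * sqrt(119)/34391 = -33207442.01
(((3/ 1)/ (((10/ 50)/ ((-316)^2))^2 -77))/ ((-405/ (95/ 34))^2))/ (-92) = 5624391696400/ 279031687849907978211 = 0.00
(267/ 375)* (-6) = -534/ 125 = -4.27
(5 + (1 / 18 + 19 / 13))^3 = 3546578125 / 12812904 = 276.80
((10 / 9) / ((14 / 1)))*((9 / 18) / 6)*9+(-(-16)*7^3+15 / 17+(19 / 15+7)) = 39250069 / 7140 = 5497.21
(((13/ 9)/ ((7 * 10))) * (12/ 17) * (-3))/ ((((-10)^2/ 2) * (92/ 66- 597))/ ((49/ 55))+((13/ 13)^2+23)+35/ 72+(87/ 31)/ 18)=0.00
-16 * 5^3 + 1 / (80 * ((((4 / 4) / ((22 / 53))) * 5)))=-21199989 / 10600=-2000.00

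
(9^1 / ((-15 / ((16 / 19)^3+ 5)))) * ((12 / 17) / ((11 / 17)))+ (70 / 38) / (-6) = -8987381 / 2263470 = -3.97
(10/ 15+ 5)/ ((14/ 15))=85/ 14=6.07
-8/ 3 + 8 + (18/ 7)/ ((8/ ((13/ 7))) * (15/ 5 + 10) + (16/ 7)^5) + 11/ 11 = 6322541/ 994884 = 6.36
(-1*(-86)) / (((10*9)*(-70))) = -43 / 3150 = -0.01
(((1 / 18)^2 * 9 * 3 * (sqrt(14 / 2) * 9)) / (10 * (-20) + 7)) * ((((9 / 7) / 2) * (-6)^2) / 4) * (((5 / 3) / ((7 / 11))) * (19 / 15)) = -5643 * sqrt(7) / 75656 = -0.20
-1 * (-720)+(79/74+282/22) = 597383/814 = 733.89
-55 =-55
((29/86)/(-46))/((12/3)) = -29/15824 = -0.00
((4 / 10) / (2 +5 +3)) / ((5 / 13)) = 13 / 125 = 0.10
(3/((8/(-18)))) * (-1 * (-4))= -27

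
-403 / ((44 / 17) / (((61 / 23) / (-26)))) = 32147 / 2024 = 15.88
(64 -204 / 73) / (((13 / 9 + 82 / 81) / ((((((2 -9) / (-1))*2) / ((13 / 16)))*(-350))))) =-28373587200 / 188851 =-150243.25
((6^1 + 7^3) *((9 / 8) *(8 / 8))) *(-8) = -3141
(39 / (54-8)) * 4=78 / 23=3.39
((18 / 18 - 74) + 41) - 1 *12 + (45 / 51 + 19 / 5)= -3342 / 85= -39.32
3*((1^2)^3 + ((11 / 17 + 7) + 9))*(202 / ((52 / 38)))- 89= 1707431 / 221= 7725.93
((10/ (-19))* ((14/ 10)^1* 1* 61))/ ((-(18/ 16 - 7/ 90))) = 307440/ 7163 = 42.92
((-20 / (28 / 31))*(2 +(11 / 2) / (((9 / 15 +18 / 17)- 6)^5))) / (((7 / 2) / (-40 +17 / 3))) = 436099359943990265 / 1005655343488803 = 433.65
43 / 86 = 1 / 2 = 0.50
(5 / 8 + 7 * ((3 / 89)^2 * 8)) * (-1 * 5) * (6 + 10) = -436370 / 7921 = -55.09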